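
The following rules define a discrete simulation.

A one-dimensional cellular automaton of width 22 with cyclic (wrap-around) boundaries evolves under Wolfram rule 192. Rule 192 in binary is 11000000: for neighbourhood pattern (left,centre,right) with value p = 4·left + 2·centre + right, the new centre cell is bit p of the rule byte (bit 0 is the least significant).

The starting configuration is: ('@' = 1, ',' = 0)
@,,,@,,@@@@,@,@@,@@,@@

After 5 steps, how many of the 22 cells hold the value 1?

0

0) @,,,@,,@@@@,@,@@,@@,@@
1) @,,,,,,,@@@,,,,@,,@,,@
2) @,,,,,,,,@@,,,,,,,,,,,
3) ,,,,,,,,,,@,,,,,,,,,,,
4) ,,,,,,,,,,,,,,,,,,,,,,
5) ,,,,,,,,,,,,,,,,,,,,,,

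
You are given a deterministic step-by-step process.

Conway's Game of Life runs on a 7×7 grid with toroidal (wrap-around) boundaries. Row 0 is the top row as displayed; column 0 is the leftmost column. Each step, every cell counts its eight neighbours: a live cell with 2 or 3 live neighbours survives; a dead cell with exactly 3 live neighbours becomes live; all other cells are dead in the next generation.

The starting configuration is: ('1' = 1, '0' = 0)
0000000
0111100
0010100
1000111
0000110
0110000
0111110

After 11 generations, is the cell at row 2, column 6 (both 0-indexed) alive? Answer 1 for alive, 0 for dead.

0

[0] 0000000
0111100
0010100
1000111
0000110
0110000
0111110
[1] 0000010
0110100
1010001
0000001
1101100
0100000
0101100
[2] 0100010
1111011
1011011
0011011
1110000
0100000
0010100
[3] 0000010
0001000
0000000
0000010
1001001
1001000
0110000
[4] 0010000
0000000
0000000
0000001
1000101
1001001
0110000
[5] 0110000
0000000
0000000
1000011
0000000
0011011
1111000
[6] 1001000
0000000
0000001
0000001
1000100
1001101
1000101
[7] 1000001
0000000
0000000
1000011
1001100
0101100
0100100
[8] 1000000
0000000
0000001
1000111
1111000
1100010
0111110
[9] 0111100
0000000
1000001
0011110
0011000
0000010
0011110
[10] 0100010
1111000
0001111
0110111
0010010
0000010
0100010
[11] 0000101
1101000
0000000
1110000
0111000
0000111
0000111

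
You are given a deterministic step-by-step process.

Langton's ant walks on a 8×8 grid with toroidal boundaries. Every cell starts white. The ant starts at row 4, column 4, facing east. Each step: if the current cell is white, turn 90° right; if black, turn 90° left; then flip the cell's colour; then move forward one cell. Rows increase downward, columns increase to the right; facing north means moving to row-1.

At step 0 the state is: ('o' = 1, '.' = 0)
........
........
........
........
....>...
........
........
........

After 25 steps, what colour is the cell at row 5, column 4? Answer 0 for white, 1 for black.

1

k=0  ........
........
........
........
....>...
........
........
........
k=1  ........
........
........
........
....o...
....v...
........
........
k=2  ........
........
........
........
....o...
...<o...
........
........
k=3  ........
........
........
........
...^o...
...oo...
........
........
k=4  ........
........
........
........
...o>...
...oo...
........
........
k=5  ........
........
........
....^...
...o....
...oo...
........
........
k=6  ........
........
........
....o>..
...o....
...oo...
........
........
k=7  ........
........
........
....oo..
...o.v..
...oo...
........
........
k=8  ........
........
........
....oo..
...o<o..
...oo...
........
........
k=9  ........
........
........
....^o..
...ooo..
...oo...
........
........
k=10  ........
........
........
...<.o..
...ooo..
...oo...
........
........
k=11  ........
........
...^....
...o.o..
...ooo..
...oo...
........
........
k=12  ........
........
...o>...
...o.o..
...ooo..
...oo...
........
........
k=13  ........
........
...oo...
...ovo..
...ooo..
...oo...
........
........
k=14  ........
........
...oo...
...<oo..
...ooo..
...oo...
........
........
k=15  ........
........
...oo...
....oo..
...voo..
...oo...
........
........
k=16  ........
........
...oo...
....oo..
....>o..
...oo...
........
........
k=17  ........
........
...oo...
....^o..
.....o..
...oo...
........
........
k=18  ........
........
...oo...
...<.o..
.....o..
...oo...
........
........
k=19  ........
........
...^o...
...o.o..
.....o..
...oo...
........
........
k=20  ........
........
..<.o...
...o.o..
.....o..
...oo...
........
........
k=21  ........
..^.....
..o.o...
...o.o..
.....o..
...oo...
........
........
k=22  ........
..o>....
..o.o...
...o.o..
.....o..
...oo...
........
........
k=23  ........
..oo....
..ovo...
...o.o..
.....o..
...oo...
........
........
k=24  ........
..oo....
..<oo...
...o.o..
.....o..
...oo...
........
........
k=25  ........
..oo....
...oo...
..vo.o..
.....o..
...oo...
........
........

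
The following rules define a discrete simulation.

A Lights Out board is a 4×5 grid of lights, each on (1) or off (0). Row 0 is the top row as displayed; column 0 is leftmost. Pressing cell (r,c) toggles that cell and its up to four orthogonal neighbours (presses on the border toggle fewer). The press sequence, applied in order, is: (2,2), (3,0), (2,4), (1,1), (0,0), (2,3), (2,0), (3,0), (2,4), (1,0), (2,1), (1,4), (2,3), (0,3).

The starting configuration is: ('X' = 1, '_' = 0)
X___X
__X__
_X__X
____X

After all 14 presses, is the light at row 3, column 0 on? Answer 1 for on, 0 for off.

step 0: X___X
__X__
_X__X
____X
step 1: X___X
_____
__XXX
__X_X
step 2: X___X
_____
X_XXX
XXX_X
step 3: X___X
____X
X_X__
XXX__
step 4: XX__X
XXX_X
XXX__
XXX__
step 5: ____X
_XX_X
XXX__
XXX__
step 6: ____X
_XXXX
XX_XX
XXXX_
step 7: ____X
XXXXX
___XX
_XXX_
step 8: ____X
XXXXX
X__XX
X_XX_
step 9: ____X
XXXX_
X____
X_XXX
step 10: X___X
__XX_
_____
X_XXX
step 11: X___X
_XXX_
XXX__
XXXXX
step 12: X____
_XX_X
XXX_X
XXXXX
step 13: X____
_XXXX
XX_X_
XXX_X
step 14: X_XXX
_XX_X
XX_X_
XXX_X

1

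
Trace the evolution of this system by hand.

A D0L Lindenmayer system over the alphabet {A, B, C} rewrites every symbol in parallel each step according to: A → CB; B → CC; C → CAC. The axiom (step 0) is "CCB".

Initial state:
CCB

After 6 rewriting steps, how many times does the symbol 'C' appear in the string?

step 0: CCB
step 1: CACCACCC
step 2: CACCBCACCACCBCACCACCAC
step 3: CACCBCACCACCCCACCBCACCACCBCACCACCCCACCBCACCACCBCACCACCBCAC
step 4: CACCBCACCACCCCACCBCACCACCBCACCACCACCACCBCACCACCCCACCBCACCA…CACCACCCCACCBCACCACCBCACCACCCCACCBCACCACCBCACCACCCCACCBCAC  (len 154)
step 5: CACCBCACCACCCCACCBCACCACCBCACCACCACCACCBCACCACCCCACCBCACCA…ACCACCBCACCACCCCACCBCACCACCBCACCACCACCACCBCACCACCCCACCBCAC  (len 410)
step 6: CACCBCACCACCCCACCBCACCACCBCACCACCACCACCBCACCACCCCACCBCACCA…ACCACCBCACCACCCCACCBCACCACCBCACCACCACCACCBCACCACCCCACCBCAC  (len 1090)

718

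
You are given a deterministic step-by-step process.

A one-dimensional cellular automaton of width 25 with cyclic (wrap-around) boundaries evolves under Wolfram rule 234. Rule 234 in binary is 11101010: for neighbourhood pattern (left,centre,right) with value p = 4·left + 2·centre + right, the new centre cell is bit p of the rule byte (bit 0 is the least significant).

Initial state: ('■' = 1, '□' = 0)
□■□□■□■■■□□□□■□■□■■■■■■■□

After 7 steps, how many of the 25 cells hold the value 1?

25

0) □■□□■□■■■□□□□■□■□■■■■■■■□
1) ■□□■□■■■■□□□■□■□■■■■■■■■□
2) □□■□■■■■■□□■□■□■■■■■■■■■■
3) □■□■■■■■■□■□■□■■■■■■■■■■■
4) ■□■■■■■■■■□■□■■■■■■■■■■■■
5) ■■■■■■■■■■■□■■■■■■■■■■■■■
6) ■■■■■■■■■■■■■■■■■■■■■■■■■
7) ■■■■■■■■■■■■■■■■■■■■■■■■■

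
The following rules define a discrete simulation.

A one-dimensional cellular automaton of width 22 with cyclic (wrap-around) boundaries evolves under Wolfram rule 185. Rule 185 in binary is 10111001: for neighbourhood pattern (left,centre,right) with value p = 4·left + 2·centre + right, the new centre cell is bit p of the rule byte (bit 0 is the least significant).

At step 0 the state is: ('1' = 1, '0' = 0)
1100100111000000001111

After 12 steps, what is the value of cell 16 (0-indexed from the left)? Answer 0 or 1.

0

0) 1100100111000000001111
1) 1010010110111111101111
2) 0101001101111111011111
3) 1010101011111110111110
4) 0101010111111101111101
5) 1010101111111011111010
6) 0101011111110111110101
7) 1010111111101111101010
8) 0101111111011111010101
9) 1011111110111110101010
10) 0111111101111101010101
11) 1111111011111010101010
12) 1111110111110101010101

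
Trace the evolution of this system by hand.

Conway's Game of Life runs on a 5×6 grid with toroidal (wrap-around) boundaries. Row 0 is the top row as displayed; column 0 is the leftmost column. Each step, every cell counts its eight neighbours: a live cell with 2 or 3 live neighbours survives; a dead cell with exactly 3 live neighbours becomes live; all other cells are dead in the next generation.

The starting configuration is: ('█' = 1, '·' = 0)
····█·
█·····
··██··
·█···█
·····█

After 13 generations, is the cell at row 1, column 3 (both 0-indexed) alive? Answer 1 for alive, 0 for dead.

0) ····█·
█·····
··██··
·█···█
·····█
1) ·····█
···█··
███···
█·█·█·
█···██
2) █····█
███···
█·█··█
··█·█·
██·██·
3) ···██·
··█···
█·█··█
··█·█·
█████·
4) ····██
·██·██
··█··█
····█·
·█····
5) ·█████
·██···
███··█
······
····██
6) ·█···█
······
█·█···
·█··█·
█·█··█
7) ·█···█
██····
·█····
··██··
··█·██
8) ·██·██
·██···
██····
·████·
███·██
9) ····█·
···█·█
█·····
····█·
······
10) ····█·
····██
····██
······
······
11) ····██
···█··
····██
······
······
12) ····█·
···█··
····█·
······
······
13) ······
···██·
······
······
······

1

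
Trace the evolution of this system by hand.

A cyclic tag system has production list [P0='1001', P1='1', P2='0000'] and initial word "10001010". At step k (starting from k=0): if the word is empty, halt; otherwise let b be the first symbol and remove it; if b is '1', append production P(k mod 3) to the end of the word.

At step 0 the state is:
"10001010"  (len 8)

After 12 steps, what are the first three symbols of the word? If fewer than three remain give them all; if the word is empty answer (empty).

110

step 0: "10001010"  (len 8)
step 1: "00010101001"  (len 11)
step 2: "0010101001"  (len 10)
step 3: "010101001"  (len 9)
step 4: "10101001"  (len 8)
step 5: "01010011"  (len 8)
step 6: "1010011"  (len 7)
step 7: "0100111001"  (len 10)
step 8: "100111001"  (len 9)
step 9: "001110010000"  (len 12)
step 10: "01110010000"  (len 11)
step 11: "1110010000"  (len 10)
step 12: "1100100000000"  (len 13)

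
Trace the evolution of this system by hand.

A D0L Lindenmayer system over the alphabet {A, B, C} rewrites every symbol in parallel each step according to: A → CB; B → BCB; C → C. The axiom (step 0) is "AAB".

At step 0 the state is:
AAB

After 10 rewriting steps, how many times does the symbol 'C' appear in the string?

2047

k=0  AAB
k=1  CBCBBCB
k=2  CBCBCBCBBCBCBCB
k=3  CBCBCBCBCBCBCBCBBCBCBCBCBCBCBCB
k=4  CBCBCBCBCBCBCBCBCBCBCBCBCBCBCBCBBCBCBCBCBCBCBCBCBCBCBCBCBCBCBCB
k=5  CBCBCBCBCBCBCBCBCBCBCBCBCBCBCBCBCBCBCBCBCBCBCBCBCBCBCBCBCB…CBCBCBCBCBCBCBCBCBCBCBCBCBCBCBCBCBCBCBCBCBCBCBCBCBCBCBCBCB  (len 127)
k=6  CBCBCBCBCBCBCBCBCBCBCBCBCBCBCBCBCBCBCBCBCBCBCBCBCBCBCBCBCB…CBCBCBCBCBCBCBCBCBCBCBCBCBCBCBCBCBCBCBCBCBCBCBCBCBCBCBCBCB  (len 255)
k=7  CBCBCBCBCBCBCBCBCBCBCBCBCBCBCBCBCBCBCBCBCBCBCBCBCBCBCBCBCB…CBCBCBCBCBCBCBCBCBCBCBCBCBCBCBCBCBCBCBCBCBCBCBCBCBCBCBCBCB  (len 511)
k=8  CBCBCBCBCBCBCBCBCBCBCBCBCBCBCBCBCBCBCBCBCBCBCBCBCBCBCBCBCB…CBCBCBCBCBCBCBCBCBCBCBCBCBCBCBCBCBCBCBCBCBCBCBCBCBCBCBCBCB  (len 1023)
k=9  CBCBCBCBCBCBCBCBCBCBCBCBCBCBCBCBCBCBCBCBCBCBCBCBCBCBCBCBCB…CBCBCBCBCBCBCBCBCBCBCBCBCBCBCBCBCBCBCBCBCBCBCBCBCBCBCBCBCB  (len 2047)
k=10  CBCBCBCBCBCBCBCBCBCBCBCBCBCBCBCBCBCBCBCBCBCBCBCBCBCBCBCBCB…CBCBCBCBCBCBCBCBCBCBCBCBCBCBCBCBCBCBCBCBCBCBCBCBCBCBCBCBCB  (len 4095)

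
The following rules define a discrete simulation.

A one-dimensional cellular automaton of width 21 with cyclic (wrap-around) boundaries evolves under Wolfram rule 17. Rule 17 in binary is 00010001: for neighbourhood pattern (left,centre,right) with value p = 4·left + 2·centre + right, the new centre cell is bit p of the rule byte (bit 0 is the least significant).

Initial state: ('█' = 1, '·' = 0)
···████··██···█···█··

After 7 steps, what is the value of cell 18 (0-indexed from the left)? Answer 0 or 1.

1

t=0: ···████··██···█···█··
t=1: ██·····█···██··██··██
t=2: ··████··██···█···█···
t=3: █·····█···██··██··███
t=4: ·████··██···█···█····
t=5: ·····█···██··██··████
t=6: ████··██···█···█·····
t=7: ····█···██··██··████·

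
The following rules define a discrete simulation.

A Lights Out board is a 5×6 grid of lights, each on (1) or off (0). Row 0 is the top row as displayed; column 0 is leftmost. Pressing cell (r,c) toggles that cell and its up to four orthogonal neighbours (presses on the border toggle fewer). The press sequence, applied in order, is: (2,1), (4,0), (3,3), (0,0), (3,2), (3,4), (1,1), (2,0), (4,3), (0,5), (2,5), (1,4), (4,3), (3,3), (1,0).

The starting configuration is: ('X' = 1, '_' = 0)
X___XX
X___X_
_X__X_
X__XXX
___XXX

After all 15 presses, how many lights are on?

18

k=0  X___XX
X___X_
_X__X_
X__XXX
___XXX
k=1  X___XX
XX__X_
X_X_X_
XX_XXX
___XXX
k=2  X___XX
XX__X_
X_X_X_
_X_XXX
XX_XXX
k=3  X___XX
XX__X_
X_XXX_
_XX__X
XX__XX
k=4  _X__XX
_X__X_
X_XXX_
_XX__X
XX__XX
k=5  _X__XX
_X__X_
X__XX_
___X_X
XXX_XX
k=6  _X__XX
_X__X_
X__X__
____X_
XXX__X
k=7  ____XX
X_X_X_
XX_X__
____X_
XXX__X
k=8  ____XX
__X_X_
___X__
X___X_
XXX__X
k=9  ____XX
__X_X_
___X__
X__XX_
XX_XXX
k=10  ______
__X_XX
___X__
X__XX_
XX_XXX
k=11  ______
__X_X_
___XXX
X__XXX
XX_XXX
k=12  ____X_
__XX_X
___X_X
X__XXX
XX_XXX
k=13  ____X_
__XX_X
___X_X
X___XX
XXX__X
k=14  ____X_
__XX_X
_____X
X_XX_X
XXXX_X
k=15  X___X_
XXXX_X
X____X
X_XX_X
XXXX_X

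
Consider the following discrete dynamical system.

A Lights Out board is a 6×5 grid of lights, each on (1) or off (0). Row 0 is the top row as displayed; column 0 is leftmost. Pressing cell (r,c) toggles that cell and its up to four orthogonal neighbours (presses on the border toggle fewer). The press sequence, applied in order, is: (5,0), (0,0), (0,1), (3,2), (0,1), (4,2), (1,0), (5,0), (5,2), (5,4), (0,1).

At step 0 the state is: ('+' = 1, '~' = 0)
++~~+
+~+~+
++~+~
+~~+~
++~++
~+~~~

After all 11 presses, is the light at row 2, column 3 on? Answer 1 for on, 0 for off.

1

k=0  ++~~+
+~+~+
++~+~
+~~+~
++~++
~+~~~
k=1  ++~~+
+~+~+
++~+~
+~~+~
~+~++
+~~~~
k=2  ~~~~+
~~+~+
++~+~
+~~+~
~+~++
+~~~~
k=3  +++~+
~++~+
++~+~
+~~+~
~+~++
+~~~~
k=4  +++~+
~++~+
++++~
+++~~
~++++
+~~~~
k=5  ~~~~+
~~+~+
++++~
+++~~
~++++
+~~~~
k=6  ~~~~+
~~+~+
++++~
++~~~
~~~~+
+~+~~
k=7  +~~~+
+++~+
~+++~
++~~~
~~~~+
+~+~~
k=8  +~~~+
+++~+
~+++~
++~~~
+~~~+
~++~~
k=9  +~~~+
+++~+
~+++~
++~~~
+~+~+
~~~+~
k=10  +~~~+
+++~+
~+++~
++~~~
+~+~~
~~~~+
k=11  ~++~+
+~+~+
~+++~
++~~~
+~+~~
~~~~+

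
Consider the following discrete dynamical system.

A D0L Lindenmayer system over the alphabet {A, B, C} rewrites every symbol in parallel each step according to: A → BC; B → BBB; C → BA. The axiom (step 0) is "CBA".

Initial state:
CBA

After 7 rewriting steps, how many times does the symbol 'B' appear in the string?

4373

k=0  CBA
k=1  BABBBBC
k=2  BBBBCBBBBBBBBBBBBBA
k=3  BBBBBBBBBBBBBABBBBBBBBBBBBBBBBBBBBBBBBBBBBBBBBBBBBBBBBC
k=4  BBBBBBBBBBBBBBBBBBBBBBBBBBBBBBBBBBBBBBBBCBBBBBBBBBBBBBBBBB…BBBBBBBBBBBBBBBBBBBBBBBBBBBBBBBBBBBBBBBBBBBBBBBBBBBBBBBBBA  (len 163)
k=5  BBBBBBBBBBBBBBBBBBBBBBBBBBBBBBBBBBBBBBBBBBBBBBBBBBBBBBBBBB…BBBBBBBBBBBBBBBBBBBBBBBBBBBBBBBBBBBBBBBBBBBBBBBBBBBBBBBBBC  (len 487)
k=6  BBBBBBBBBBBBBBBBBBBBBBBBBBBBBBBBBBBBBBBBBBBBBBBBBBBBBBBBBB…BBBBBBBBBBBBBBBBBBBBBBBBBBBBBBBBBBBBBBBBBBBBBBBBBBBBBBBBBA  (len 1459)
k=7  BBBBBBBBBBBBBBBBBBBBBBBBBBBBBBBBBBBBBBBBBBBBBBBBBBBBBBBBBB…BBBBBBBBBBBBBBBBBBBBBBBBBBBBBBBBBBBBBBBBBBBBBBBBBBBBBBBBBC  (len 4375)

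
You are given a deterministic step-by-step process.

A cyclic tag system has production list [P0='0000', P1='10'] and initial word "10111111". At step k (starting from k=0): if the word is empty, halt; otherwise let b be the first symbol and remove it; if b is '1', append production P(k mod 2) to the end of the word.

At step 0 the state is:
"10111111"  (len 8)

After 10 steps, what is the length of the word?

step 0: "10111111"  (len 8)
step 1: "01111110000"  (len 11)
step 2: "1111110000"  (len 10)
step 3: "1111100000000"  (len 13)
step 4: "11110000000010"  (len 14)
step 5: "11100000000100000"  (len 17)
step 6: "110000000010000010"  (len 18)
step 7: "100000000100000100000"  (len 21)
step 8: "0000000010000010000010"  (len 22)
step 9: "000000010000010000010"  (len 21)
step 10: "00000010000010000010"  (len 20)

20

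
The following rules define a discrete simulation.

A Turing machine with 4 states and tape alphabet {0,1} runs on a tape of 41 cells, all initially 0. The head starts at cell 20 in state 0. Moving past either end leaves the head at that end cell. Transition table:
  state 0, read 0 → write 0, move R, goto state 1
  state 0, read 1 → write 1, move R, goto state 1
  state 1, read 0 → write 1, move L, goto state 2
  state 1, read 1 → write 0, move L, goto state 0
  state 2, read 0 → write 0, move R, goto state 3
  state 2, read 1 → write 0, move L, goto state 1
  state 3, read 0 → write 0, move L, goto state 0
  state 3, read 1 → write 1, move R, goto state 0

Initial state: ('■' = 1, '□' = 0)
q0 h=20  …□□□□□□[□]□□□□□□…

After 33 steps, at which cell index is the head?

37

0) q0 h=20  …□□□□□□[□]□□□□□□…
1) q1 h=21  …□□□□□□[□]□□□□□□…
2) q2 h=20  …□□□□□□[□]■□□□□□…
3) q3 h=21  …□□□□□□[■]□□□□□□…
4) q0 h=22  …□□□□□■[□]□□□□□□…
5) q1 h=23  …□□□□■□[□]□□□□□□…
6) q2 h=22  …□□□□□■[□]■□□□□□…
7) q3 h=23  …□□□□■□[■]□□□□□□…
8) q0 h=24  …□□□■□■[□]□□□□□□…
9) q1 h=25  …□□■□■□[□]□□□□□□…
10) q2 h=24  …□□□■□■[□]■□□□□□…
11) q3 h=25  …□□■□■□[■]□□□□□□…
12) q0 h=26  …□■□■□■[□]□□□□□□…
13) q1 h=27  …■□■□■□[□]□□□□□□…
14) q2 h=26  …□■□■□■[□]■□□□□□…
15) q3 h=27  …■□■□■□[■]□□□□□□…
16) q0 h=28  …□■□■□■[□]□□□□□□…
17) q1 h=29  …■□■□■□[□]□□□□□□…
18) q2 h=28  …□■□■□■[□]■□□□□□…
19) q3 h=29  …■□■□■□[■]□□□□□□…
20) q0 h=30  …□■□■□■[□]□□□□□□…
21) q1 h=31  …■□■□■□[□]□□□□□□…
22) q2 h=30  …□■□■□■[□]■□□□□□…
23) q3 h=31  …■□■□■□[■]□□□□□□…
24) q0 h=32  …□■□■□■[□]□□□□□□…
25) q1 h=33  …■□■□■□[□]□□□□□□…
26) q2 h=32  …□■□■□■[□]■□□□□□…
27) q3 h=33  …■□■□■□[■]□□□□□□…
28) q0 h=34  …□■□■□■[□]□□□□□□|
29) q1 h=35  …■□■□■□[□]□□□□□|
30) q2 h=34  …□■□■□■[□]■□□□□□|
31) q3 h=35  …■□■□■□[■]□□□□□|
32) q0 h=36  …□■□■□■[□]□□□□|
33) q1 h=37  …■□■□■□[□]□□□|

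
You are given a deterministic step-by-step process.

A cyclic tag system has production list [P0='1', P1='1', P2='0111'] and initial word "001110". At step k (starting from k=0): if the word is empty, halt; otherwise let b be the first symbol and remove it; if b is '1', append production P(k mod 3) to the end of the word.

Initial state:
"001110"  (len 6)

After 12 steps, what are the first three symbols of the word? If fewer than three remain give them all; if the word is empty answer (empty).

101

t=0: "001110"  (len 6)
t=1: "01110"  (len 5)
t=2: "1110"  (len 4)
t=3: "1100111"  (len 7)
t=4: "1001111"  (len 7)
t=5: "0011111"  (len 7)
t=6: "011111"  (len 6)
t=7: "11111"  (len 5)
t=8: "11111"  (len 5)
t=9: "11110111"  (len 8)
t=10: "11101111"  (len 8)
t=11: "11011111"  (len 8)
t=12: "10111110111"  (len 11)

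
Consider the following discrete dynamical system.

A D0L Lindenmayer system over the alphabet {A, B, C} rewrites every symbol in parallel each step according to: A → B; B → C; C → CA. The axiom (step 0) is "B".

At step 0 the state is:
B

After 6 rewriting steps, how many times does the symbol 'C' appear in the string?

4

0) B
1) C
2) CA
3) CAB
4) CABC
5) CABCCA
6) CABCCACAB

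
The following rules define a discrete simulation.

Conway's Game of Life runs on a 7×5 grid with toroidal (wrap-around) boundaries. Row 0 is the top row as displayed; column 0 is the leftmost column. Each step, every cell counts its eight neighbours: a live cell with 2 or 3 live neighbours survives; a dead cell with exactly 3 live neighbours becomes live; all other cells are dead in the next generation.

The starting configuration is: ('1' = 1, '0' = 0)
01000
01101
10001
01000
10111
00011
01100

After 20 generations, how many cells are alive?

step 0: 01000
01101
10001
01000
10111
00011
01100
step 1: 00010
01111
00111
01100
11100
00000
11110
step 2: 00000
11000
00001
00001
10100
00011
01111
step 3: 00011
10000
00001
10011
10000
00000
10101
step 4: 01010
10010
00010
10010
10000
11001
10001
step 5: 01110
00010
00110
00000
00000
01000
00110
step 6: 01001
01001
00110
00000
00000
00100
00010
step 7: 00111
01001
00110
00000
00000
00000
00110
step 8: 11001
11001
00110
00000
00000
00000
00101
step 9: 00100
00000
11111
00000
00000
00000
01011
step 10: 00110
10001
11111
11111
00000
00000
00110
step 11: 01100
00000
00000
00000
11111
00000
00110
step 12: 01110
00000
00000
11111
11111
10000
01110
step 13: 01010
00100
11111
00000
00000
00000
10011
step 14: 11010
00000
11111
11111
00000
00001
10111
step 15: 11010
00000
00000
00000
01100
10001
00100
step 16: 01100
00000
00000
00000
11000
10110
00110
step 17: 01110
00000
00000
00000
11101
10010
00001
step 18: 00110
00100
00000
11000
11111
00110
11001
step 19: 10111
00110
01000
00010
00000
00000
11001
step 20: 00000
10000
00010
00000
00000
10000
01100

5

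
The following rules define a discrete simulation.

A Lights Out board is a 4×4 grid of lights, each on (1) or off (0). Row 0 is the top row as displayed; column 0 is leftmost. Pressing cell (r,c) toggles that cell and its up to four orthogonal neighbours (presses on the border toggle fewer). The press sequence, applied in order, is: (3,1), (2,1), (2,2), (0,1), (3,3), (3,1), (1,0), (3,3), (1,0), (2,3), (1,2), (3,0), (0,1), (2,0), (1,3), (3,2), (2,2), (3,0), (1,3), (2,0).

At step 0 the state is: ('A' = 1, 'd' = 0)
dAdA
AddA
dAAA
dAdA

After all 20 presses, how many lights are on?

t=0: dAdA
AddA
dAAA
dAdA
t=1: dAdA
AddA
ddAA
AdAA
t=2: dAdA
AAdA
AAdA
AAAA
t=3: dAdA
AAAA
AdAd
AAdA
t=4: AdAA
AdAA
AdAd
AAdA
t=5: AdAA
AdAA
AdAA
AAAd
t=6: AdAA
AdAA
AAAA
dddd
t=7: ddAA
dAAA
dAAA
dddd
t=8: ddAA
dAAA
dAAd
ddAA
t=9: AdAA
AdAA
AAAd
ddAA
t=10: AdAA
AdAd
AAdA
ddAd
t=11: AddA
AAdA
AAAA
ddAd
t=12: AddA
AAdA
dAAA
AAAd
t=13: dAAA
AddA
dAAA
AAAd
t=14: dAAA
dddA
AdAA
dAAd
t=15: dAAd
ddAd
AdAd
dAAd
t=16: dAAd
ddAd
Addd
dddA
t=17: dAAd
dddd
AAAA
ddAA
t=18: dAAd
dddd
dAAA
AAAA
t=19: dAAA
ddAA
dAAd
AAAA
t=20: dAAA
AdAA
AdAd
dAAA

11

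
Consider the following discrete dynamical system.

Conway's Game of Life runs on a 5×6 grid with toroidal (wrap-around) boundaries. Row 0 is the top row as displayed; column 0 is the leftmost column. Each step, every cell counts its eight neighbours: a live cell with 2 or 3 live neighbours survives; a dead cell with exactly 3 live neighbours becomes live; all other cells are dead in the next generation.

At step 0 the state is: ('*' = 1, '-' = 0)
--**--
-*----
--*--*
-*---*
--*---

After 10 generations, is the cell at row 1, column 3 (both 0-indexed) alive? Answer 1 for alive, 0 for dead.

0

gen 0: --**--
-*----
--*--*
-*---*
--*---
gen 1: -***--
-*-*--
-**---
***---
-***--
gen 2: *---*-
*--*--
---*--
*-----
------
gen 3: -----*
---***
------
------
-----*
gen 4: *----*
----**
----*-
------
------
gen 5: *---**
*---*-
----**
------
------
gen 6: *---*-
*--*--
----**
------
-----*
gen 7: *---*-
*--*--
----**
----**
-----*
gen 8: *---*-
*--*--
*--*--
*-----
*-----
gen 9: **----
**-**-
**---*
**---*
**----
gen 10: ------
----*-
------
--*---
--*---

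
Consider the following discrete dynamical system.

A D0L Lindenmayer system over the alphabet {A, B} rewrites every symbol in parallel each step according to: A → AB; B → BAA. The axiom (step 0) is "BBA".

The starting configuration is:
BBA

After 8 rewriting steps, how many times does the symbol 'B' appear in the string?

0) BBA
1) BAABAAAB
2) BAAABABBAAABABABBAA
3) BAAABABABBAAABBAABAAABABABBAAABBAAABBAABAAABAB
4) BAAABABABBAAABBAAABBAABAAABABABBAABAAABABBAAABABABBAAABBAAABBAABAAABABABBAABAAABABABBAABAAABABBAAABABABBAAABBAA
5) BAAABABABBAAABBAAABBAABAAABABABBAABAAABABABBAABAAABABBAAAB…BAAABABABBAAABBAABAAABABABBAAABBAAABBAABAAABABABBAABAAABAB  (len 268)
6) BAAABABABBAAABBAAABBAABAAABABABBAABAAABABABBAABAAABABBAAAB…ABBAABAAABABBAAABABABBAAABBAAABBAABAAABABBAAABABABBAAABBAA  (len 647)
7) BAAABABABBAAABBAAABBAABAAABABABBAABAAABABABBAABAAABABBAAAB…BAAABABABBAAABBAABAAABABABBAAABBAAABBAABAAABABABBAABAAABAB  (len 1562)
8) BAAABABABBAAABBAAABBAABAAABABABBAABAAABABABBAABAAABABBAAAB…ABBAABAAABABBAAABABABBAAABBAAABBAABAAABABBAAABABABBAAABBAA  (len 3771)

1562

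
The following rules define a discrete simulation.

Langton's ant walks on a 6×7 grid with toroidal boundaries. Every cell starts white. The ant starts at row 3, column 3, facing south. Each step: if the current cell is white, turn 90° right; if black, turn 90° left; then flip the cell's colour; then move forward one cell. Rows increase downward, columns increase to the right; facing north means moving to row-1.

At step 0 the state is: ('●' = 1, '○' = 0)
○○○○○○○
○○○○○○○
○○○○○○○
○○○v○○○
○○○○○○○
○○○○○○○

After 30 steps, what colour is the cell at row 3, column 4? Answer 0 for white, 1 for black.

0

step 0: ○○○○○○○
○○○○○○○
○○○○○○○
○○○v○○○
○○○○○○○
○○○○○○○
step 1: ○○○○○○○
○○○○○○○
○○○○○○○
○○<●○○○
○○○○○○○
○○○○○○○
step 2: ○○○○○○○
○○○○○○○
○○^○○○○
○○●●○○○
○○○○○○○
○○○○○○○
step 3: ○○○○○○○
○○○○○○○
○○●>○○○
○○●●○○○
○○○○○○○
○○○○○○○
step 4: ○○○○○○○
○○○○○○○
○○●●○○○
○○●v○○○
○○○○○○○
○○○○○○○
step 5: ○○○○○○○
○○○○○○○
○○●●○○○
○○●○>○○
○○○○○○○
○○○○○○○
step 6: ○○○○○○○
○○○○○○○
○○●●○○○
○○●○●○○
○○○○v○○
○○○○○○○
step 7: ○○○○○○○
○○○○○○○
○○●●○○○
○○●○●○○
○○○<●○○
○○○○○○○
step 8: ○○○○○○○
○○○○○○○
○○●●○○○
○○●^●○○
○○○●●○○
○○○○○○○
step 9: ○○○○○○○
○○○○○○○
○○●●○○○
○○●●>○○
○○○●●○○
○○○○○○○
step 10: ○○○○○○○
○○○○○○○
○○●●^○○
○○●●○○○
○○○●●○○
○○○○○○○
step 11: ○○○○○○○
○○○○○○○
○○●●●>○
○○●●○○○
○○○●●○○
○○○○○○○
step 12: ○○○○○○○
○○○○○○○
○○●●●●○
○○●●○v○
○○○●●○○
○○○○○○○
step 13: ○○○○○○○
○○○○○○○
○○●●●●○
○○●●<●○
○○○●●○○
○○○○○○○
step 14: ○○○○○○○
○○○○○○○
○○●●^●○
○○●●●●○
○○○●●○○
○○○○○○○
step 15: ○○○○○○○
○○○○○○○
○○●<○●○
○○●●●●○
○○○●●○○
○○○○○○○
step 16: ○○○○○○○
○○○○○○○
○○●○○●○
○○●v●●○
○○○●●○○
○○○○○○○
step 17: ○○○○○○○
○○○○○○○
○○●○○●○
○○●○>●○
○○○●●○○
○○○○○○○
step 18: ○○○○○○○
○○○○○○○
○○●○^●○
○○●○○●○
○○○●●○○
○○○○○○○
step 19: ○○○○○○○
○○○○○○○
○○●○●>○
○○●○○●○
○○○●●○○
○○○○○○○
step 20: ○○○○○○○
○○○○○^○
○○●○●○○
○○●○○●○
○○○●●○○
○○○○○○○
step 21: ○○○○○○○
○○○○○●>
○○●○●○○
○○●○○●○
○○○●●○○
○○○○○○○
step 22: ○○○○○○○
○○○○○●●
○○●○●○v
○○●○○●○
○○○●●○○
○○○○○○○
step 23: ○○○○○○○
○○○○○●●
○○●○●<●
○○●○○●○
○○○●●○○
○○○○○○○
step 24: ○○○○○○○
○○○○○^●
○○●○●●●
○○●○○●○
○○○●●○○
○○○○○○○
step 25: ○○○○○○○
○○○○<○●
○○●○●●●
○○●○○●○
○○○●●○○
○○○○○○○
step 26: ○○○○^○○
○○○○●○●
○○●○●●●
○○●○○●○
○○○●●○○
○○○○○○○
step 27: ○○○○●>○
○○○○●○●
○○●○●●●
○○●○○●○
○○○●●○○
○○○○○○○
step 28: ○○○○●●○
○○○○●v●
○○●○●●●
○○●○○●○
○○○●●○○
○○○○○○○
step 29: ○○○○●●○
○○○○<●●
○○●○●●●
○○●○○●○
○○○●●○○
○○○○○○○
step 30: ○○○○●●○
○○○○○●●
○○●○v●●
○○●○○●○
○○○●●○○
○○○○○○○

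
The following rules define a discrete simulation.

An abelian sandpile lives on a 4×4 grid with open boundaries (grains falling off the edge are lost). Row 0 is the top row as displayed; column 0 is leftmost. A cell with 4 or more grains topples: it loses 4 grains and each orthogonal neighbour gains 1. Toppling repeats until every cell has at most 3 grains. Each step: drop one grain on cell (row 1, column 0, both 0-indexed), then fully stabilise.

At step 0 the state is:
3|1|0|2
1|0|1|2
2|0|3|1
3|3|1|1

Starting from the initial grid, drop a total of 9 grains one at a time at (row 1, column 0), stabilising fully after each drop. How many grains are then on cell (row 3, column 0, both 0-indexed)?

1

step 0: 3|1|0|2
1|0|1|2
2|0|3|1
3|3|1|1
step 1: 3|1|0|2
2|0|1|2
2|0|3|1
3|3|1|1
step 2: 3|1|0|2
3|0|1|2
2|0|3|1
3|3|1|1
step 3: 0|2|0|2
1|1|1|2
3|0|3|1
3|3|1|1
step 4: 0|2|0|2
2|1|1|2
3|0|3|1
3|3|1|1
step 5: 0|2|0|2
3|1|1|2
3|0|3|1
3|3|1|1
step 6: 1|2|0|2
1|2|1|2
1|2|3|1
1|0|2|1
step 7: 1|2|0|2
2|2|1|2
1|2|3|1
1|0|2|1
step 8: 1|2|0|2
3|2|1|2
1|2|3|1
1|0|2|1
step 9: 2|2|0|2
0|3|1|2
2|2|3|1
1|0|2|1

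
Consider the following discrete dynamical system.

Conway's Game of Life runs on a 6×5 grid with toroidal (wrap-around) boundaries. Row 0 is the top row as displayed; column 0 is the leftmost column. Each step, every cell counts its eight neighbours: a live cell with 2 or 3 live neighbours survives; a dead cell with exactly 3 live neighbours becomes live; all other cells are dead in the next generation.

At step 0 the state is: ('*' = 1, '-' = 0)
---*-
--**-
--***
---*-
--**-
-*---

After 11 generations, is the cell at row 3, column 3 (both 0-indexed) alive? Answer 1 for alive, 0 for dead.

step 0: ---*-
--**-
--***
---*-
--**-
-*---
step 1: ---*-
-----
----*
-----
--**-
---*-
step 2: -----
-----
-----
---*-
--**-
---**
step 3: -----
-----
-----
--**-
--*--
--***
step 4: ---*-
-----
-----
--**-
-*--*
--**-
step 5: --**-
-----
-----
--**-
-*--*
--***
step 6: --*-*
-----
-----
--**-
**--*
**--*
step 7: -*-**
-----
-----
*****
-----
--*--
step 8: --**-
-----
*****
*****
*---*
--**-
step 9: --**-
*----
-----
-----
-----
-**--
step 10: --**-
-----
-----
-----
-----
-***-
step 11: -*-*-
-----
-----
-----
--*--
-*-*-

0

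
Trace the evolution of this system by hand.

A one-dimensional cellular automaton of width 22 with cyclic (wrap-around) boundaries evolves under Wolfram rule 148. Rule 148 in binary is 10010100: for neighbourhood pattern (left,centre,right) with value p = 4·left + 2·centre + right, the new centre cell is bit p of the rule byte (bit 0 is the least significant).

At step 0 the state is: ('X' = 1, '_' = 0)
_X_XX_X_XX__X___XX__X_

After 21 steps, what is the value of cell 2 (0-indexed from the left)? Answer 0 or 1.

1

step 0: _X_XX_X_XX__X___XX__X_
step 1: _X____X___X_XX____X_XX
step 2: _XX___XX__X___X___X___
step 3: ___X____X_XX__XX__XX__
step 4: ___XX___X___X___X___X_
step 5: _____X__XX__XX__XX__XX
step 6: X____XX___X___X___X___
step 7: XX_____X__XX__XX__XX__
step 8: __X____XX___X___X___X_
step 9: __XX_____X__XX__XX__XX
step 10: X___X____XX___X___X___
step 11: XX__XX_____X__XX__XX__
step 12: __X___X____XX___X___X_
step 13: __XX__XX_____X__XX__XX
step 14: X___X___X____XX___X___
step 15: XX__XX__XX_____X__XX__
step 16: __X___X___X____XX___X_
step 17: __XX__XX__XX_____X__XX
step 18: X___X___X___X____XX___
step 19: XX__XX__XX__XX_____X__
step 20: __X___X___X___X____XX_
step 21: __XX__XX__XX__XX_____X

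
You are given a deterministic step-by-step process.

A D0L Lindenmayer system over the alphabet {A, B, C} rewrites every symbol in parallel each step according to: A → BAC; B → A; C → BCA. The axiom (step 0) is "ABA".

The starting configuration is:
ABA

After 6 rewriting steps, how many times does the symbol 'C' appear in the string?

gen 0: ABA
gen 1: BACABAC
gen 2: ABACBCABACABACBCA
gen 3: BACABACBCAABCABACABACBCABACABACBCAABCABAC
gen 4: ABACBCABACABACBCAABCABACBACABCABACABACBCABACABACBCAABCABACABACBCABACABACBCAABCABACBACABCABACABACBCA
gen 5: BACABACBCAABCABACABACBCABACABACBCAABCABACBACABCABACABACBCA…BACABCABACABACBCAABACBCABACABCABACABACBCABACABACBCAABCABAC  (len 239)
gen 6: ABACBCABACABACBCAABCABACBACABCABACABACBCABACABACBCAABCABAC…BACABACBCAABCABACABACBCABACABACBCAABCABACBACABCABACABACBCA  (len 577)

169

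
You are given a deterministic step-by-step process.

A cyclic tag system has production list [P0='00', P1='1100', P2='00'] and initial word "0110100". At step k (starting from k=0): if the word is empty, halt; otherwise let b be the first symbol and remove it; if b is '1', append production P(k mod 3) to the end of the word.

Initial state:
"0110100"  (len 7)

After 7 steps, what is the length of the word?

10

k=0  "0110100"  (len 7)
k=1  "110100"  (len 6)
k=2  "101001100"  (len 9)
k=3  "0100110000"  (len 10)
k=4  "100110000"  (len 9)
k=5  "001100001100"  (len 12)
k=6  "01100001100"  (len 11)
k=7  "1100001100"  (len 10)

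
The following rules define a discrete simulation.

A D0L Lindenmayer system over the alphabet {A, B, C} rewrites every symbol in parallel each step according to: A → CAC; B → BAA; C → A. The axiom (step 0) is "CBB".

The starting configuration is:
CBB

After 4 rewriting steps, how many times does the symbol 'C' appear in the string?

46

k=0  CBB
k=1  ABAABAA
k=2  CACBAACACCACBAACACCAC
k=3  ACACABAACACCACACACAACACABAACACCACACACAACACA
k=4  CACACACACACBAACACCACACACAACACACACACACACACCACACACACACBAACACCACACACAACACACACACACACACCACACACACAC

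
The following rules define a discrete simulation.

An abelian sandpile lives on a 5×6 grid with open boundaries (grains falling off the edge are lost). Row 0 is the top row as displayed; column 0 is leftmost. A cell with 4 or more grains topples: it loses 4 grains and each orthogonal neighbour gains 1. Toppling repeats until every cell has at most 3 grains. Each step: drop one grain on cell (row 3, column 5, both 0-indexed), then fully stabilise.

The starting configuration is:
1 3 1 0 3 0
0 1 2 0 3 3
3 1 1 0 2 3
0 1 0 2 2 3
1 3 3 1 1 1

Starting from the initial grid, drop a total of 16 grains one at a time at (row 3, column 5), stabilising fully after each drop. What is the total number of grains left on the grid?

[0] 1 3 1 0 3 0
0 1 2 0 3 3
3 1 1 0 2 3
0 1 0 2 2 3
1 3 3 1 1 1
[1] 1 3 1 1 0 2
0 1 2 1 2 1
3 1 1 1 1 2
0 1 0 3 0 2
1 3 3 1 2 2
[2] 1 3 1 1 0 2
0 1 2 1 2 1
3 1 1 1 1 2
0 1 0 3 0 3
1 3 3 1 2 2
[3] 1 3 1 1 0 2
0 1 2 1 2 1
3 1 1 1 1 3
0 1 0 3 1 0
1 3 3 1 2 3
[4] 1 3 1 1 0 2
0 1 2 1 2 1
3 1 1 1 1 3
0 1 0 3 1 1
1 3 3 1 2 3
[5] 1 3 1 1 0 2
0 1 2 1 2 1
3 1 1 1 1 3
0 1 0 3 1 2
1 3 3 1 2 3
[6] 1 3 1 1 0 2
0 1 2 1 2 1
3 1 1 1 1 3
0 1 0 3 1 3
1 3 3 1 2 3
[7] 1 3 1 1 0 2
0 1 2 1 2 2
3 1 1 1 2 0
0 1 0 3 2 2
1 3 3 1 3 0
[8] 1 3 1 1 0 2
0 1 2 1 2 2
3 1 1 1 2 0
0 1 0 3 2 3
1 3 3 1 3 0
[9] 1 3 1 1 0 2
0 1 2 1 2 2
3 1 1 1 2 1
0 1 0 3 3 0
1 3 3 1 3 1
[10] 1 3 1 1 0 2
0 1 2 1 2 2
3 1 1 1 2 1
0 1 0 3 3 1
1 3 3 1 3 1
[11] 1 3 1 1 0 2
0 1 2 1 2 2
3 1 1 1 2 1
0 1 0 3 3 2
1 3 3 1 3 1
[12] 1 3 1 1 0 2
0 1 2 1 2 2
3 1 1 1 2 1
0 1 0 3 3 3
1 3 3 1 3 1
[13] 1 3 1 1 0 2
0 1 2 1 2 2
3 1 1 2 3 2
0 1 1 0 2 1
1 3 3 3 0 3
[14] 1 3 1 1 0 2
0 1 2 1 2 2
3 1 1 2 3 2
0 1 1 0 2 2
1 3 3 3 0 3
[15] 1 3 1 1 0 2
0 1 2 1 2 2
3 1 1 2 3 2
0 1 1 0 2 3
1 3 3 3 0 3
[16] 1 3 1 1 0 2
0 1 2 1 2 2
3 1 1 2 3 3
0 1 1 0 3 1
1 3 3 3 1 0

46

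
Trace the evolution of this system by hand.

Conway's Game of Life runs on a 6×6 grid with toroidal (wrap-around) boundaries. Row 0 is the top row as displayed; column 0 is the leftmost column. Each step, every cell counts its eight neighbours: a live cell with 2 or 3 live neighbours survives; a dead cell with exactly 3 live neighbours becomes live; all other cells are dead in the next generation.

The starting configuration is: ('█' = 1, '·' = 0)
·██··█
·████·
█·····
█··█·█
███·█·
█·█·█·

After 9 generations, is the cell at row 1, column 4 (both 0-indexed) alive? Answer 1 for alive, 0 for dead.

0

[0] ·██··█
·████·
█·····
█··█·█
███·█·
█·█·█·
[1] ·····█
···███
█·····
··███·
··█·█·
····█·
[2] ···█·█
█···██
··█···
·██·██
··█·██
···███
[3] ···█··
█··███
··█···
███·██
·██···
█·█···
[4] ████··
··████
··█···
█····█
······
··██··
[5] █····█
█···██
███···
······
······
···█··
[6] █·····
····█·
██····
·█····
······
······
[7] ······
██···█
██····
██····
······
······
[8] █·····
·█···█
··█···
██····
······
······
[9] █·····
██····
··█···
·█····
······
······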